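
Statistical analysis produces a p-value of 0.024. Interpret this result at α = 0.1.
Since p = 0.024 < α = 0.1, reject H₀.
There is sufficient evidence to reject the null hypothesis; the result is statistically significant at the 0.1 level.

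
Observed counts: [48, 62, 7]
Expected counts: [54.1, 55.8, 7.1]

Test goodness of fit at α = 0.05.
Chi-square goodness of fit test:
H₀: observed counts match expected distribution
H₁: observed counts differ from expected distribution
df = k - 1 = 2
χ² = Σ(O - E)²/E
   = (48 - 54.1)²/54.1 + (62 - 55.8)²/55.8 + (7 - 7.1)²/7.1
   = 0.688 + 0.689 + 0.001
   = 1.38
p-value = 0.5021

Since p-value > α = 0.05, we fail to reject H₀.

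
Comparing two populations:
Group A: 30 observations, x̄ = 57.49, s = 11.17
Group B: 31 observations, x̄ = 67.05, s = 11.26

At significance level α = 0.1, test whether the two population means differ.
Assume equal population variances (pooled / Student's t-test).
Student's two-sample t-test (equal variances):
H₀: μ₁ = μ₂
H₁: μ₁ ≠ μ₂
df = n₁ + n₂ - 2 = 59
Pooled variance s_p² = [(n₁-1)s₁² + (n₂-1)s₂²] / (n₁ + n₂ - 2) = [(29)(11.17²) + (30)(11.26²)] / 59 = 125.7954
SE = √(s_p²(1/n₁ + 1/n₂)) = √(125.7954 × (1/30 + 1/31)) = 2.8725
t = (x̄₁ - x̄₂) / SE = (57.49 - 67.05) / 2.8725 = -9.56 / 2.8725 = -3.328
p-value = 0.0015

Since p-value < α = 0.1, we reject H₀.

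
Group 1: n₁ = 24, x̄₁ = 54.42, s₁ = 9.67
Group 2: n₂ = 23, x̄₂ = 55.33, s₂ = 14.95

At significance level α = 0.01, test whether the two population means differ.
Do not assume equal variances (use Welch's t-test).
Welch's two-sample t-test:
H₀: μ₁ = μ₂
H₁: μ₁ ≠ μ₂
s₁²/n₁ = 9.67²/24 = 3.8962,  s₂²/n₂ = 14.95²/23 = 9.7175
SE = √(s₁²/n₁ + s₂²/n₂) = √(3.8962 + 9.7175) = 3.6897
df (Welch-Satterthwaite) = (s₁²/n₁ + s₂²/n₂)² / [(s₁²/n₁)²/(n₁-1) + (s₂²/n₂)²/(n₂-1)] ≈ 37.42
t = (x̄₁ - x̄₂) / SE = (54.42 - 55.33) / 3.6897 = -0.91 / 3.6897 = -0.247
p-value = 0.8065

Since p-value > α = 0.01, we fail to reject H₀.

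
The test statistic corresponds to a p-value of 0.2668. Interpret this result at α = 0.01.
Since p = 0.2668 > α = 0.01, fail to reject H₀.
There is insufficient evidence to reject the null hypothesis; the result is not statistically significant at the 0.01 level.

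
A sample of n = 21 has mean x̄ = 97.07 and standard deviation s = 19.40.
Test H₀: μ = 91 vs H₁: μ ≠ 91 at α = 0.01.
One-sample t-test:
H₀: μ = 91
H₁: μ ≠ 91
df = n - 1 = 20
t = (x̄ - μ₀) / (s/√n) = (97.07 - 91) / (19.40/√21) = 1.434
p-value = 0.1671

Since p-value > α = 0.01, we fail to reject H₀.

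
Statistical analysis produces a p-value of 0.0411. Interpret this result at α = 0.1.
Since p = 0.0411 < α = 0.1, reject H₀.
There is sufficient evidence to reject the null hypothesis; the result is statistically significant at the 0.1 level.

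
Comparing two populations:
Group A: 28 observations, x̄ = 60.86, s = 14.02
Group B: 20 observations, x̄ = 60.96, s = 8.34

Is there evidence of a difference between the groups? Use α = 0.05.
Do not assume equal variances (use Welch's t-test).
Welch's two-sample t-test:
H₀: μ₁ = μ₂
H₁: μ₁ ≠ μ₂
s₁²/n₁ = 14.02²/28 = 7.0200,  s₂²/n₂ = 8.34²/20 = 3.4778
SE = √(s₁²/n₁ + s₂²/n₂) = √(7.0200 + 3.4778) = 3.2400
df (Welch-Satterthwaite) = (s₁²/n₁ + s₂²/n₂)² / [(s₁²/n₁)²/(n₁-1) + (s₂²/n₂)²/(n₂-1)] ≈ 44.77
t = (x̄₁ - x̄₂) / SE = (60.86 - 60.96) / 3.2400 = -0.10 / 3.2400 = -0.031
p-value = 0.9755

Since p-value > α = 0.05, we fail to reject H₀.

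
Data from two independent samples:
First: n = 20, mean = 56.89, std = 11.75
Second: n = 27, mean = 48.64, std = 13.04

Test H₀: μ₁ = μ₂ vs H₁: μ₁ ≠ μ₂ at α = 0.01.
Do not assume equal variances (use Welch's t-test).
Welch's two-sample t-test:
H₀: μ₁ = μ₂
H₁: μ₁ ≠ μ₂
s₁²/n₁ = 11.75²/20 = 6.9031,  s₂²/n₂ = 13.04²/27 = 6.2978
SE = √(s₁²/n₁ + s₂²/n₂) = √(6.9031 + 6.2978) = 3.6333
df (Welch-Satterthwaite) = (s₁²/n₁ + s₂²/n₂)² / [(s₁²/n₁)²/(n₁-1) + (s₂²/n₂)²/(n₂-1)] ≈ 43.20
t = (x̄₁ - x̄₂) / SE = (56.89 - 48.64) / 3.6333 = 8.25 / 3.6333 = 2.271
p-value = 0.0282

Since p-value > α = 0.01, we fail to reject H₀.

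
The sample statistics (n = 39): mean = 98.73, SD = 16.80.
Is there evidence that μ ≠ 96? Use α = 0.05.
One-sample t-test:
H₀: μ = 96
H₁: μ ≠ 96
df = n - 1 = 38
t = (x̄ - μ₀) / (s/√n) = (98.73 - 96) / (16.80/√39) = 1.015
p-value = 0.3166

Since p-value > α = 0.05, we fail to reject H₀.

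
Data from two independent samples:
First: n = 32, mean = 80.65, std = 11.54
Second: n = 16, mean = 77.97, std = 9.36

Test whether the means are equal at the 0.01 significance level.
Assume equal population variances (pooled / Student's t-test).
Student's two-sample t-test (equal variances):
H₀: μ₁ = μ₂
H₁: μ₁ ≠ μ₂
df = n₁ + n₂ - 2 = 46
Pooled variance s_p² = [(n₁-1)s₁² + (n₂-1)s₂²] / (n₁ + n₂ - 2) = [(31)(11.54²) + (15)(9.36²)] / 46 = 118.3144
SE = √(s_p²(1/n₁ + 1/n₂)) = √(118.3144 × (1/32 + 1/16)) = 3.3305
t = (x̄₁ - x̄₂) / SE = (80.65 - 77.97) / 3.3305 = 2.68 / 3.3305 = 0.805
p-value = 0.4251

Since p-value > α = 0.01, we fail to reject H₀.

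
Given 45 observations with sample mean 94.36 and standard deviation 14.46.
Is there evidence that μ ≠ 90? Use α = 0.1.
One-sample t-test:
H₀: μ = 90
H₁: μ ≠ 90
df = n - 1 = 44
t = (x̄ - μ₀) / (s/√n) = (94.36 - 90) / (14.46/√45) = 2.023
p-value = 0.0492

Since p-value < α = 0.1, we reject H₀.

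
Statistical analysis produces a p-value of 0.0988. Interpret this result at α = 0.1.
Since p = 0.0988 < α = 0.1, reject H₀.
There is sufficient evidence to reject the null hypothesis; the result is statistically significant at the 0.1 level.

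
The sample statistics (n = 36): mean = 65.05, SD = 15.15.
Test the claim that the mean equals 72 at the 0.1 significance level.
One-sample t-test:
H₀: μ = 72
H₁: μ ≠ 72
df = n - 1 = 35
t = (x̄ - μ₀) / (s/√n) = (65.05 - 72) / (15.15/√36) = -2.752
p-value = 0.0093

Since p-value < α = 0.1, we reject H₀.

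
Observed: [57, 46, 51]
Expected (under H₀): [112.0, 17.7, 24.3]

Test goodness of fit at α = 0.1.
Chi-square goodness of fit test:
H₀: observed counts match expected distribution
H₁: observed counts differ from expected distribution
df = k - 1 = 2
χ² = Σ(O - E)²/E
   = (57 - 112.0)²/112.0 + (46 - 17.7)²/17.7 + (51 - 24.3)²/24.3
   = 27.009 + 45.248 + 29.337
   = 101.59
p-value < 0.0001

Since p-value < α = 0.1, we reject H₀.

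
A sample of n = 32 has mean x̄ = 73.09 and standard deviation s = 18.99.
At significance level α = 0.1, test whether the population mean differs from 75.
One-sample t-test:
H₀: μ = 75
H₁: μ ≠ 75
df = n - 1 = 31
t = (x̄ - μ₀) / (s/√n) = (73.09 - 75) / (18.99/√32) = -0.569
p-value = 0.5735

Since p-value > α = 0.1, we fail to reject H₀.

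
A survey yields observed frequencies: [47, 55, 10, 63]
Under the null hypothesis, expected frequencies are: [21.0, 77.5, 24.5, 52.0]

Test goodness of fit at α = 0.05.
Chi-square goodness of fit test:
H₀: observed counts match expected distribution
H₁: observed counts differ from expected distribution
df = k - 1 = 3
χ² = Σ(O - E)²/E
   = (47 - 21.0)²/21.0 + (55 - 77.5)²/77.5 + (10 - 24.5)²/24.5 + (63 - 52.0)²/52.0
   = 32.190 + 6.532 + 8.582 + 2.327
   = 49.63
p-value < 0.0001

Since p-value < α = 0.05, we reject H₀.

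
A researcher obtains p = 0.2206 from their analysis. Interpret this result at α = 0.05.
Since p = 0.2206 > α = 0.05, fail to reject H₀.
There is insufficient evidence to reject the null hypothesis; the result is not statistically significant at the 0.05 level.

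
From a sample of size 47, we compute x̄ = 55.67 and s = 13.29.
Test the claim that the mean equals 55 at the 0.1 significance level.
One-sample t-test:
H₀: μ = 55
H₁: μ ≠ 55
df = n - 1 = 46
t = (x̄ - μ₀) / (s/√n) = (55.67 - 55) / (13.29/√47) = 0.346
p-value = 0.7312

Since p-value > α = 0.1, we fail to reject H₀.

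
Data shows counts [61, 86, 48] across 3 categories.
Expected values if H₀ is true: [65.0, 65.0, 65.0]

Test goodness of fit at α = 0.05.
Chi-square goodness of fit test:
H₀: observed counts match expected distribution
H₁: observed counts differ from expected distribution
df = k - 1 = 2
χ² = Σ(O - E)²/E
   = (61 - 65.0)²/65.0 + (86 - 65.0)²/65.0 + (48 - 65.0)²/65.0
   = 0.246 + 6.785 + 4.446
   = 11.48
p-value = 0.0032

Since p-value < α = 0.05, we reject H₀.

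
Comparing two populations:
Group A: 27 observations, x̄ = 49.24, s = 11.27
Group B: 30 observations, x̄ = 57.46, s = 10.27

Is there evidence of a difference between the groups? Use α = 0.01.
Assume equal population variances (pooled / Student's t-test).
Student's two-sample t-test (equal variances):
H₀: μ₁ = μ₂
H₁: μ₁ ≠ μ₂
df = n₁ + n₂ - 2 = 55
Pooled variance s_p² = [(n₁-1)s₁² + (n₂-1)s₂²] / (n₁ + n₂ - 2) = [(26)(11.27²) + (29)(10.27²)] / 55 = 115.6554
SE = √(s_p²(1/n₁ + 1/n₂)) = √(115.6554 × (1/27 + 1/30)) = 2.8528
t = (x̄₁ - x̄₂) / SE = (49.24 - 57.46) / 2.8528 = -8.22 / 2.8528 = -2.881
p-value = 0.0056

Since p-value < α = 0.01, we reject H₀.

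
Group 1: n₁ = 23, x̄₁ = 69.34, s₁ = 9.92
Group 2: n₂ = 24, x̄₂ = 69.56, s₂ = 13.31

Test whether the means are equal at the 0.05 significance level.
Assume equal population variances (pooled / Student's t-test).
Student's two-sample t-test (equal variances):
H₀: μ₁ = μ₂
H₁: μ₁ ≠ μ₂
df = n₁ + n₂ - 2 = 45
Pooled variance s_p² = [(n₁-1)s₁² + (n₂-1)s₂²] / (n₁ + n₂ - 2) = [(22)(9.92²) + (23)(13.31²)] / 45 = 138.6562
SE = √(s_p²(1/n₁ + 1/n₂)) = √(138.6562 × (1/23 + 1/24)) = 3.4360
t = (x̄₁ - x̄₂) / SE = (69.34 - 69.56) / 3.4360 = -0.22 / 3.4360 = -0.064
p-value = 0.9492

Since p-value > α = 0.05, we fail to reject H₀.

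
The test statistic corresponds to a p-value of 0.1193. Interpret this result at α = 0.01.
Since p = 0.1193 > α = 0.01, fail to reject H₀.
There is insufficient evidence to reject the null hypothesis; the result is not statistically significant at the 0.01 level.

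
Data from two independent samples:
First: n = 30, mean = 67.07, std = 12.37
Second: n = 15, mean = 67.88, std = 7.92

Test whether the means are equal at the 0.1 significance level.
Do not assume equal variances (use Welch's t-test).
Welch's two-sample t-test:
H₀: μ₁ = μ₂
H₁: μ₁ ≠ μ₂
s₁²/n₁ = 12.37²/30 = 5.1006,  s₂²/n₂ = 7.92²/15 = 4.1818
SE = √(s₁²/n₁ + s₂²/n₂) = √(5.1006 + 4.1818) = 3.0467
df (Welch-Satterthwaite) = (s₁²/n₁ + s₂²/n₂)² / [(s₁²/n₁)²/(n₁-1) + (s₂²/n₂)²/(n₂-1)] ≈ 40.15
t = (x̄₁ - x̄₂) / SE = (67.07 - 67.88) / 3.0467 = -0.81 / 3.0467 = -0.266
p-value = 0.7917

Since p-value > α = 0.1, we fail to reject H₀.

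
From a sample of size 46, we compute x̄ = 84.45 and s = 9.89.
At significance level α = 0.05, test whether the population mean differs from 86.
One-sample t-test:
H₀: μ = 86
H₁: μ ≠ 86
df = n - 1 = 45
t = (x̄ - μ₀) / (s/√n) = (84.45 - 86) / (9.89/√46) = -1.063
p-value = 0.2935

Since p-value > α = 0.05, we fail to reject H₀.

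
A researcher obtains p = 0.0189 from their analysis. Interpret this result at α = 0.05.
Since p = 0.0189 < α = 0.05, reject H₀.
There is sufficient evidence to reject the null hypothesis; the result is statistically significant at the 0.05 level.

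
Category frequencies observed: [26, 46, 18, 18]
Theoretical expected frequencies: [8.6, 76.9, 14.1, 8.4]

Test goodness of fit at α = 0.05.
Chi-square goodness of fit test:
H₀: observed counts match expected distribution
H₁: observed counts differ from expected distribution
df = k - 1 = 3
χ² = Σ(O - E)²/E
   = (26 - 8.6)²/8.6 + (46 - 76.9)²/76.9 + (18 - 14.1)²/14.1 + (18 - 8.4)²/8.4
   = 35.205 + 12.416 + 1.079 + 10.971
   = 59.67
p-value < 0.0001

Since p-value < α = 0.05, we reject H₀.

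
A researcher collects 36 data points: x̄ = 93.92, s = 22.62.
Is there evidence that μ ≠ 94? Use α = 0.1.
One-sample t-test:
H₀: μ = 94
H₁: μ ≠ 94
df = n - 1 = 35
t = (x̄ - μ₀) / (s/√n) = (93.92 - 94) / (22.62/√36) = -0.021
p-value = 0.9832

Since p-value > α = 0.1, we fail to reject H₀.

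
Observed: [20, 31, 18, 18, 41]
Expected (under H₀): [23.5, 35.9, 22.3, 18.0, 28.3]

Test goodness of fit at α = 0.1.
Chi-square goodness of fit test:
H₀: observed counts match expected distribution
H₁: observed counts differ from expected distribution
df = k - 1 = 4
χ² = Σ(O - E)²/E
   = (20 - 23.5)²/23.5 + (31 - 35.9)²/35.9 + (18 - 22.3)²/22.3 + (18 - 18.0)²/18.0 + (41 - 28.3)²/28.3
   = 0.521 + 0.669 + 0.829 + 0.000 + 5.699
   = 7.72
p-value = 0.1025

Since p-value > α = 0.1, we fail to reject H₀.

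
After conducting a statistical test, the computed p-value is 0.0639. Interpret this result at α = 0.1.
Since p = 0.0639 < α = 0.1, reject H₀.
There is sufficient evidence to reject the null hypothesis; the result is statistically significant at the 0.1 level.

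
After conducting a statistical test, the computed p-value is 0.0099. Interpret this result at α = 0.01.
Since p = 0.0099 < α = 0.01, reject H₀.
There is sufficient evidence to reject the null hypothesis; the result is statistically significant at the 0.01 level.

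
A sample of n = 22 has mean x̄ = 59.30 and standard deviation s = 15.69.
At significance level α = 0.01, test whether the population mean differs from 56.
One-sample t-test:
H₀: μ = 56
H₁: μ ≠ 56
df = n - 1 = 21
t = (x̄ - μ₀) / (s/√n) = (59.30 - 56) / (15.69/√22) = 0.987
p-value = 0.3351

Since p-value > α = 0.01, we fail to reject H₀.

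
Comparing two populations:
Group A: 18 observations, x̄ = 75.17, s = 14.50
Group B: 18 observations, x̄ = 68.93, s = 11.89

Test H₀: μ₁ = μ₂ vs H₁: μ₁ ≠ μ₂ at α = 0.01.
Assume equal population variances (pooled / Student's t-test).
Student's two-sample t-test (equal variances):
H₀: μ₁ = μ₂
H₁: μ₁ ≠ μ₂
df = n₁ + n₂ - 2 = 34
Pooled variance s_p² = [(n₁-1)s₁² + (n₂-1)s₂²] / (n₁ + n₂ - 2) = [(17)(14.50²) + (17)(11.89²)] / 34 = 175.8111
SE = √(s_p²(1/n₁ + 1/n₂)) = √(175.8111 × (1/18 + 1/18)) = 4.4198
t = (x̄₁ - x̄₂) / SE = (75.17 - 68.93) / 4.4198 = 6.24 / 4.4198 = 1.412
p-value = 0.1671

Since p-value > α = 0.01, we fail to reject H₀.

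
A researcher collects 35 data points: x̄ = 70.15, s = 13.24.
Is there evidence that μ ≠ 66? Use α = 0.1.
One-sample t-test:
H₀: μ = 66
H₁: μ ≠ 66
df = n - 1 = 34
t = (x̄ - μ₀) / (s/√n) = (70.15 - 66) / (13.24/√35) = 1.854
p-value = 0.0724

Since p-value < α = 0.1, we reject H₀.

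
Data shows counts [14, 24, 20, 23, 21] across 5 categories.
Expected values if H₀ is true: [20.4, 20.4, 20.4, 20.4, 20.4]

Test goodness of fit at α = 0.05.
Chi-square goodness of fit test:
H₀: observed counts match expected distribution
H₁: observed counts differ from expected distribution
df = k - 1 = 4
χ² = Σ(O - E)²/E
   = (14 - 20.4)²/20.4 + (24 - 20.4)²/20.4 + (20 - 20.4)²/20.4 + (23 - 20.4)²/20.4 + (21 - 20.4)²/20.4
   = 2.008 + 0.635 + 0.008 + 0.331 + 0.018
   = 3.00
p-value = 0.5578

Since p-value > α = 0.05, we fail to reject H₀.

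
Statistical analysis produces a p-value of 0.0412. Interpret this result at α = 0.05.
Since p = 0.0412 < α = 0.05, reject H₀.
There is sufficient evidence to reject the null hypothesis; the result is statistically significant at the 0.05 level.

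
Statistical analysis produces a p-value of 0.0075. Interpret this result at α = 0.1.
Since p = 0.0075 < α = 0.1, reject H₀.
There is sufficient evidence to reject the null hypothesis; the result is statistically significant at the 0.1 level.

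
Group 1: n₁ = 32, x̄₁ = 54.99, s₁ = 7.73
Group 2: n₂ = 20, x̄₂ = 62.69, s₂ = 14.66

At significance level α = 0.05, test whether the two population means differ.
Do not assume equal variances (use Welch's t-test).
Welch's two-sample t-test:
H₀: μ₁ = μ₂
H₁: μ₁ ≠ μ₂
s₁²/n₁ = 7.73²/32 = 1.8673,  s₂²/n₂ = 14.66²/20 = 10.7458
SE = √(s₁²/n₁ + s₂²/n₂) = √(1.8673 + 10.7458) = 3.5515
df (Welch-Satterthwaite) = (s₁²/n₁ + s₂²/n₂)² / [(s₁²/n₁)²/(n₁-1) + (s₂²/n₂)²/(n₂-1)] ≈ 25.70
t = (x̄₁ - x̄₂) / SE = (54.99 - 62.69) / 3.5515 = -7.70 / 3.5515 = -2.168
p-value = 0.0396

Since p-value < α = 0.05, we reject H₀.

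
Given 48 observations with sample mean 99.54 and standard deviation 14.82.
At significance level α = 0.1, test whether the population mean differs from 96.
One-sample t-test:
H₀: μ = 96
H₁: μ ≠ 96
df = n - 1 = 47
t = (x̄ - μ₀) / (s/√n) = (99.54 - 96) / (14.82/√48) = 1.655
p-value = 0.1046

Since p-value > α = 0.1, we fail to reject H₀.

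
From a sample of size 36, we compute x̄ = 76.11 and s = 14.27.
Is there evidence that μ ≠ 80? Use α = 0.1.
One-sample t-test:
H₀: μ = 80
H₁: μ ≠ 80
df = n - 1 = 35
t = (x̄ - μ₀) / (s/√n) = (76.11 - 80) / (14.27/√36) = -1.636
p-value = 0.1109

Since p-value > α = 0.1, we fail to reject H₀.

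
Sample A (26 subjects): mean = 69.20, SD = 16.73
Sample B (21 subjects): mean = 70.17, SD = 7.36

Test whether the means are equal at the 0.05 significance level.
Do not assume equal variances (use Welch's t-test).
Welch's two-sample t-test:
H₀: μ₁ = μ₂
H₁: μ₁ ≠ μ₂
s₁²/n₁ = 16.73²/26 = 10.7651,  s₂²/n₂ = 7.36²/21 = 2.5795
SE = √(s₁²/n₁ + s₂²/n₂) = √(10.7651 + 2.5795) = 3.6530
df (Welch-Satterthwaite) = (s₁²/n₁ + s₂²/n₂)² / [(s₁²/n₁)²/(n₁-1) + (s₂²/n₂)²/(n₂-1)] ≈ 35.84
t = (x̄₁ - x̄₂) / SE = (69.20 - 70.17) / 3.6530 = -0.97 / 3.6530 = -0.266
p-value = 0.7921

Since p-value > α = 0.05, we fail to reject H₀.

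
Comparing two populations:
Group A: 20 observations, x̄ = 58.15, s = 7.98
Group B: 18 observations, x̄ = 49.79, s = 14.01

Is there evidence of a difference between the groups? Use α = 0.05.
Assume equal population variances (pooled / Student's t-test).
Student's two-sample t-test (equal variances):
H₀: μ₁ = μ₂
H₁: μ₁ ≠ μ₂
df = n₁ + n₂ - 2 = 36
Pooled variance s_p² = [(n₁-1)s₁² + (n₂-1)s₂²] / (n₁ + n₂ - 2) = [(19)(7.98²) + (17)(14.01²)] / 36 = 126.2969
SE = √(s_p²(1/n₁ + 1/n₂)) = √(126.2969 × (1/20 + 1/18)) = 3.6512
t = (x̄₁ - x̄₂) / SE = (58.15 - 49.79) / 3.6512 = 8.36 / 3.6512 = 2.290
p-value = 0.0280

Since p-value < α = 0.05, we reject H₀.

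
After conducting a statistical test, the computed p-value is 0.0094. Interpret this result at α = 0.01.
Since p = 0.0094 < α = 0.01, reject H₀.
There is sufficient evidence to reject the null hypothesis; the result is statistically significant at the 0.01 level.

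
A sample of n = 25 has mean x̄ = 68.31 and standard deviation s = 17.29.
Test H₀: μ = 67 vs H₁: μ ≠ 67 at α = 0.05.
One-sample t-test:
H₀: μ = 67
H₁: μ ≠ 67
df = n - 1 = 24
t = (x̄ - μ₀) / (s/√n) = (68.31 - 67) / (17.29/√25) = 0.379
p-value = 0.7081

Since p-value > α = 0.05, we fail to reject H₀.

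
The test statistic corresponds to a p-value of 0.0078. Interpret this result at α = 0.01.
Since p = 0.0078 < α = 0.01, reject H₀.
There is sufficient evidence to reject the null hypothesis; the result is statistically significant at the 0.01 level.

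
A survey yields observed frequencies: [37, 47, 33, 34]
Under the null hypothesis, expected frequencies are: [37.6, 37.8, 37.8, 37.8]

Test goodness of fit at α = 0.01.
Chi-square goodness of fit test:
H₀: observed counts match expected distribution
H₁: observed counts differ from expected distribution
df = k - 1 = 3
χ² = Σ(O - E)²/E
   = (37 - 37.6)²/37.6 + (47 - 37.8)²/37.8 + (33 - 37.8)²/37.8 + (34 - 37.8)²/37.8
   = 0.010 + 2.239 + 0.610 + 0.382
   = 3.24
p-value = 0.3560

Since p-value > α = 0.01, we fail to reject H₀.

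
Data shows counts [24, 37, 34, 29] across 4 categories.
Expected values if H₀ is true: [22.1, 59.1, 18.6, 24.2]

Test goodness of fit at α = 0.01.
Chi-square goodness of fit test:
H₀: observed counts match expected distribution
H₁: observed counts differ from expected distribution
df = k - 1 = 3
χ² = Σ(O - E)²/E
   = (24 - 22.1)²/22.1 + (37 - 59.1)²/59.1 + (34 - 18.6)²/18.6 + (29 - 24.2)²/24.2
   = 0.163 + 8.264 + 12.751 + 0.952
   = 22.13
p-value = 0.0001

Since p-value < α = 0.01, we reject H₀.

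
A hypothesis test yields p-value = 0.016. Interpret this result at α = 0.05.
Since p = 0.016 < α = 0.05, reject H₀.
There is sufficient evidence to reject the null hypothesis; the result is statistically significant at the 0.05 level.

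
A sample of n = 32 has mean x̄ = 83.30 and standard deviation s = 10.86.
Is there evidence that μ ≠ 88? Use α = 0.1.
One-sample t-test:
H₀: μ = 88
H₁: μ ≠ 88
df = n - 1 = 31
t = (x̄ - μ₀) / (s/√n) = (83.30 - 88) / (10.86/√32) = -2.448
p-value = 0.0202

Since p-value < α = 0.1, we reject H₀.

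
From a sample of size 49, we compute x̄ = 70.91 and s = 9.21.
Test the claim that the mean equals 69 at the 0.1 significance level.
One-sample t-test:
H₀: μ = 69
H₁: μ ≠ 69
df = n - 1 = 48
t = (x̄ - μ₀) / (s/√n) = (70.91 - 69) / (9.21/√49) = 1.452
p-value = 0.1531

Since p-value > α = 0.1, we fail to reject H₀.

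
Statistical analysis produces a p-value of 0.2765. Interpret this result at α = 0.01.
Since p = 0.2765 > α = 0.01, fail to reject H₀.
There is insufficient evidence to reject the null hypothesis; the result is not statistically significant at the 0.01 level.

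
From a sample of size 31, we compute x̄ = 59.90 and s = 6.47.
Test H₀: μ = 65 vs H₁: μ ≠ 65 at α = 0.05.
One-sample t-test:
H₀: μ = 65
H₁: μ ≠ 65
df = n - 1 = 30
t = (x̄ - μ₀) / (s/√n) = (59.90 - 65) / (6.47/√31) = -4.389
p-value = 0.0001

Since p-value < α = 0.05, we reject H₀.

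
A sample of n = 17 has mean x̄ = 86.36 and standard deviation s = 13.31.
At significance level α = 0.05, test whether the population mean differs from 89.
One-sample t-test:
H₀: μ = 89
H₁: μ ≠ 89
df = n - 1 = 16
t = (x̄ - μ₀) / (s/√n) = (86.36 - 89) / (13.31/√17) = -0.818
p-value = 0.4255

Since p-value > α = 0.05, we fail to reject H₀.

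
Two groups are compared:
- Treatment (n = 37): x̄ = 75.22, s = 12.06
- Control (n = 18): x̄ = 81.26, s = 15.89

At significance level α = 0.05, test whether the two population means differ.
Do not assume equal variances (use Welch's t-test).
Welch's two-sample t-test:
H₀: μ₁ = μ₂
H₁: μ₁ ≠ μ₂
s₁²/n₁ = 12.06²/37 = 3.9309,  s₂²/n₂ = 15.89²/18 = 14.0273
SE = √(s₁²/n₁ + s₂²/n₂) = √(3.9309 + 14.0273) = 4.2377
df (Welch-Satterthwaite) = (s₁²/n₁ + s₂²/n₂)² / [(s₁²/n₁)²/(n₁-1) + (s₂²/n₂)²/(n₂-1)] ≈ 26.87
t = (x̄₁ - x̄₂) / SE = (75.22 - 81.26) / 4.2377 = -6.04 / 4.2377 = -1.425
p-value = 0.1656

Since p-value > α = 0.05, we fail to reject H₀.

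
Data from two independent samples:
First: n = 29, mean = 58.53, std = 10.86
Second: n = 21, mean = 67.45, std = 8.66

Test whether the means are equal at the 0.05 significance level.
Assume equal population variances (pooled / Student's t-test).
Student's two-sample t-test (equal variances):
H₀: μ₁ = μ₂
H₁: μ₁ ≠ μ₂
df = n₁ + n₂ - 2 = 48
Pooled variance s_p² = [(n₁-1)s₁² + (n₂-1)s₂²] / (n₁ + n₂ - 2) = [(28)(10.86²) + (20)(8.66²)] / 48 = 100.0463
SE = √(s_p²(1/n₁ + 1/n₂)) = √(100.0463 × (1/29 + 1/21)) = 2.8660
t = (x̄₁ - x̄₂) / SE = (58.53 - 67.45) / 2.8660 = -8.92 / 2.8660 = -3.112
p-value = 0.0031

Since p-value < α = 0.05, we reject H₀.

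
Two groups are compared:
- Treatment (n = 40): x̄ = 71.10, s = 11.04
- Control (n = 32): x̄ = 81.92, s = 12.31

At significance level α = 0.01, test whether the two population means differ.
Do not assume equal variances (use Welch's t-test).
Welch's two-sample t-test:
H₀: μ₁ = μ₂
H₁: μ₁ ≠ μ₂
s₁²/n₁ = 11.04²/40 = 3.0470,  s₂²/n₂ = 12.31²/32 = 4.7355
SE = √(s₁²/n₁ + s₂²/n₂) = √(3.0470 + 4.7355) = 2.7897
df (Welch-Satterthwaite) = (s₁²/n₁ + s₂²/n₂)² / [(s₁²/n₁)²/(n₁-1) + (s₂²/n₂)²/(n₂-1)] ≈ 63.00
t = (x̄₁ - x̄₂) / SE = (71.10 - 81.92) / 2.7897 = -10.82 / 2.7897 = -3.879
p-value = 0.0003

Since p-value < α = 0.01, we reject H₀.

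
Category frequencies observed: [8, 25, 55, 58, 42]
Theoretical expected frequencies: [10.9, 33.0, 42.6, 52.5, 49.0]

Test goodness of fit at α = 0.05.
Chi-square goodness of fit test:
H₀: observed counts match expected distribution
H₁: observed counts differ from expected distribution
df = k - 1 = 4
χ² = Σ(O - E)²/E
   = (8 - 10.9)²/10.9 + (25 - 33.0)²/33.0 + (55 - 42.6)²/42.6 + (58 - 52.5)²/52.5 + (42 - 49.0)²/49.0
   = 0.772 + 1.939 + 3.609 + 0.576 + 1.000
   = 7.90
p-value = 0.0954

Since p-value > α = 0.05, we fail to reject H₀.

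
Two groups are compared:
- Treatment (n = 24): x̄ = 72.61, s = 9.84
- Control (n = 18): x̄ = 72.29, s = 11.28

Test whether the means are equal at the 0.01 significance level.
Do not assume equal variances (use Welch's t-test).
Welch's two-sample t-test:
H₀: μ₁ = μ₂
H₁: μ₁ ≠ μ₂
s₁²/n₁ = 9.84²/24 = 4.0344,  s₂²/n₂ = 11.28²/18 = 7.0688
SE = √(s₁²/n₁ + s₂²/n₂) = √(4.0344 + 7.0688) = 3.3321
df (Welch-Satterthwaite) = (s₁²/n₁ + s₂²/n₂)² / [(s₁²/n₁)²/(n₁-1) + (s₂²/n₂)²/(n₂-1)] ≈ 33.80
t = (x̄₁ - x̄₂) / SE = (72.61 - 72.29) / 3.3321 = 0.32 / 3.3321 = 0.096
p-value = 0.9241

Since p-value > α = 0.01, we fail to reject H₀.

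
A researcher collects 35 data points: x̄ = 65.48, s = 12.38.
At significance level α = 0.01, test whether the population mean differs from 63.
One-sample t-test:
H₀: μ = 63
H₁: μ ≠ 63
df = n - 1 = 34
t = (x̄ - μ₀) / (s/√n) = (65.48 - 63) / (12.38/√35) = 1.185
p-value = 0.2442

Since p-value > α = 0.01, we fail to reject H₀.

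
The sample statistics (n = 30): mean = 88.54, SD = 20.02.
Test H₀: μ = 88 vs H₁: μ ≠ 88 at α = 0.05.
One-sample t-test:
H₀: μ = 88
H₁: μ ≠ 88
df = n - 1 = 29
t = (x̄ - μ₀) / (s/√n) = (88.54 - 88) / (20.02/√30) = 0.148
p-value = 0.8836

Since p-value > α = 0.05, we fail to reject H₀.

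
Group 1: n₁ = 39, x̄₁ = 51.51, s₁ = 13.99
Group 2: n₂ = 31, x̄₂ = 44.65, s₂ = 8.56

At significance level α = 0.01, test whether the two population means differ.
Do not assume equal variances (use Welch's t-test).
Welch's two-sample t-test:
H₀: μ₁ = μ₂
H₁: μ₁ ≠ μ₂
s₁²/n₁ = 13.99²/39 = 5.0185,  s₂²/n₂ = 8.56²/31 = 2.3637
SE = √(s₁²/n₁ + s₂²/n₂) = √(5.0185 + 2.3637) = 2.7170
df (Welch-Satterthwaite) = (s₁²/n₁ + s₂²/n₂)² / [(s₁²/n₁)²/(n₁-1) + (s₂²/n₂)²/(n₂-1)] ≈ 64.19
t = (x̄₁ - x̄₂) / SE = (51.51 - 44.65) / 2.7170 = 6.86 / 2.7170 = 2.525
p-value = 0.0141

Since p-value > α = 0.01, we fail to reject H₀.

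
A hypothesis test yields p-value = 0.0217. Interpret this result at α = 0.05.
Since p = 0.0217 < α = 0.05, reject H₀.
There is sufficient evidence to reject the null hypothesis; the result is statistically significant at the 0.05 level.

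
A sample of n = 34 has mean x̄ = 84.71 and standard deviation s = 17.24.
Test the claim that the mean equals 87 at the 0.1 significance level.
One-sample t-test:
H₀: μ = 87
H₁: μ ≠ 87
df = n - 1 = 33
t = (x̄ - μ₀) / (s/√n) = (84.71 - 87) / (17.24/√34) = -0.775
p-value = 0.4441

Since p-value > α = 0.1, we fail to reject H₀.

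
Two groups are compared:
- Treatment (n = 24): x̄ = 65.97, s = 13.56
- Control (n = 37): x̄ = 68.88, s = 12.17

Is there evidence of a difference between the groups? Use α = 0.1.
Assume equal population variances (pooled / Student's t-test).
Student's two-sample t-test (equal variances):
H₀: μ₁ = μ₂
H₁: μ₁ ≠ μ₂
df = n₁ + n₂ - 2 = 59
Pooled variance s_p² = [(n₁-1)s₁² + (n₂-1)s₂²] / (n₁ + n₂ - 2) = [(23)(13.56²) + (36)(12.17²)] / 59 = 162.0511
SE = √(s_p²(1/n₁ + 1/n₂)) = √(162.0511 × (1/24 + 1/37)) = 3.3364
t = (x̄₁ - x̄₂) / SE = (65.97 - 68.88) / 3.3364 = -2.91 / 3.3364 = -0.872
p-value = 0.3866

Since p-value > α = 0.1, we fail to reject H₀.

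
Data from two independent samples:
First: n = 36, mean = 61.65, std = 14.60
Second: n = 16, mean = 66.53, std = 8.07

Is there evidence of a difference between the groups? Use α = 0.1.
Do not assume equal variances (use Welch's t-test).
Welch's two-sample t-test:
H₀: μ₁ = μ₂
H₁: μ₁ ≠ μ₂
s₁²/n₁ = 14.60²/36 = 5.9211,  s₂²/n₂ = 8.07²/16 = 4.0703
SE = √(s₁²/n₁ + s₂²/n₂) = √(5.9211 + 4.0703) = 3.1609
df (Welch-Satterthwaite) = (s₁²/n₁ + s₂²/n₂)² / [(s₁²/n₁)²/(n₁-1) + (s₂²/n₂)²/(n₂-1)] ≈ 47.40
t = (x̄₁ - x̄₂) / SE = (61.65 - 66.53) / 3.1609 = -4.88 / 3.1609 = -1.544
p-value = 0.1293

Since p-value > α = 0.1, we fail to reject H₀.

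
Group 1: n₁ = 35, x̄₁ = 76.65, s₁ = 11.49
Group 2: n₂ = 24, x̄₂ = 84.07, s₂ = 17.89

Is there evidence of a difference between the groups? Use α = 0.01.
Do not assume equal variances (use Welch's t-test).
Welch's two-sample t-test:
H₀: μ₁ = μ₂
H₁: μ₁ ≠ μ₂
s₁²/n₁ = 11.49²/35 = 3.7720,  s₂²/n₂ = 17.89²/24 = 13.3355
SE = √(s₁²/n₁ + s₂²/n₂) = √(3.7720 + 13.3355) = 4.1361
df (Welch-Satterthwaite) = (s₁²/n₁ + s₂²/n₂)² / [(s₁²/n₁)²/(n₁-1) + (s₂²/n₂)²/(n₂-1)] ≈ 35.91
t = (x̄₁ - x̄₂) / SE = (76.65 - 84.07) / 4.1361 = -7.42 / 4.1361 = -1.794
p-value = 0.0812

Since p-value > α = 0.01, we fail to reject H₀.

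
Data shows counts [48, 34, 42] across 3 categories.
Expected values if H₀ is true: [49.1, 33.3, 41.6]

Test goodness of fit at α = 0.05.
Chi-square goodness of fit test:
H₀: observed counts match expected distribution
H₁: observed counts differ from expected distribution
df = k - 1 = 2
χ² = Σ(O - E)²/E
   = (48 - 49.1)²/49.1 + (34 - 33.3)²/33.3 + (42 - 41.6)²/41.6
   = 0.025 + 0.015 + 0.004
   = 0.04
p-value = 0.9786

Since p-value > α = 0.05, we fail to reject H₀.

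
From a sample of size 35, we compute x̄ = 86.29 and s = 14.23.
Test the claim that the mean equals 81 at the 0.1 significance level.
One-sample t-test:
H₀: μ = 81
H₁: μ ≠ 81
df = n - 1 = 34
t = (x̄ - μ₀) / (s/√n) = (86.29 - 81) / (14.23/√35) = 2.199
p-value = 0.0348

Since p-value < α = 0.1, we reject H₀.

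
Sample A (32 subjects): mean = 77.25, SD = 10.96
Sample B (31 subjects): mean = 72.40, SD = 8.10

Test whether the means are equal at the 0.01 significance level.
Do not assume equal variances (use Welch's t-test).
Welch's two-sample t-test:
H₀: μ₁ = μ₂
H₁: μ₁ ≠ μ₂
s₁²/n₁ = 10.96²/32 = 3.7538,  s₂²/n₂ = 8.10²/31 = 2.1165
SE = √(s₁²/n₁ + s₂²/n₂) = √(3.7538 + 2.1165) = 2.4229
df (Welch-Satterthwaite) = (s₁²/n₁ + s₂²/n₂)² / [(s₁²/n₁)²/(n₁-1) + (s₂²/n₂)²/(n₂-1)] ≈ 57.07
t = (x̄₁ - x̄₂) / SE = (77.25 - 72.40) / 2.4229 = 4.85 / 2.4229 = 2.002
p-value = 0.0501

Since p-value > α = 0.01, we fail to reject H₀.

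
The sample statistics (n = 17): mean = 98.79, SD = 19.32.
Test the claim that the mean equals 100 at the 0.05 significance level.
One-sample t-test:
H₀: μ = 100
H₁: μ ≠ 100
df = n - 1 = 16
t = (x̄ - μ₀) / (s/√n) = (98.79 - 100) / (19.32/√17) = -0.258
p-value = 0.7995

Since p-value > α = 0.05, we fail to reject H₀.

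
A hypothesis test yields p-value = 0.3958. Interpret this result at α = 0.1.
Since p = 0.3958 > α = 0.1, fail to reject H₀.
There is insufficient evidence to reject the null hypothesis; the result is not statistically significant at the 0.1 level.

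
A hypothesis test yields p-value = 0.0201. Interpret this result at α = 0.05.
Since p = 0.0201 < α = 0.05, reject H₀.
There is sufficient evidence to reject the null hypothesis; the result is statistically significant at the 0.05 level.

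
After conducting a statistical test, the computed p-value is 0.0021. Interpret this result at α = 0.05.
Since p = 0.0021 < α = 0.05, reject H₀.
There is sufficient evidence to reject the null hypothesis; the result is statistically significant at the 0.05 level.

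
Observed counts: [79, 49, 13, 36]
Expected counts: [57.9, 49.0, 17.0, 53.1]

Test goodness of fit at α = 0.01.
Chi-square goodness of fit test:
H₀: observed counts match expected distribution
H₁: observed counts differ from expected distribution
df = k - 1 = 3
χ² = Σ(O - E)²/E
   = (79 - 57.9)²/57.9 + (49 - 49.0)²/49.0 + (13 - 17.0)²/17.0 + (36 - 53.1)²/53.1
   = 7.689 + 0.000 + 0.941 + 5.507
   = 14.14
p-value = 0.0027

Since p-value < α = 0.01, we reject H₀.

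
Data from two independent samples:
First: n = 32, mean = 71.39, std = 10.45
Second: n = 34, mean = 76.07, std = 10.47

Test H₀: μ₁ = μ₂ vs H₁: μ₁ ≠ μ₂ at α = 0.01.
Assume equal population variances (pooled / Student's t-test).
Student's two-sample t-test (equal variances):
H₀: μ₁ = μ₂
H₁: μ₁ ≠ μ₂
df = n₁ + n₂ - 2 = 64
Pooled variance s_p² = [(n₁-1)s₁² + (n₂-1)s₂²] / (n₁ + n₂ - 2) = [(31)(10.45²) + (33)(10.47²)] / 64 = 109.4182
SE = √(s_p²(1/n₁ + 1/n₂)) = √(109.4182 × (1/32 + 1/34)) = 2.5763
t = (x̄₁ - x̄₂) / SE = (71.39 - 76.07) / 2.5763 = -4.68 / 2.5763 = -1.817
p-value = 0.0740

Since p-value > α = 0.01, we fail to reject H₀.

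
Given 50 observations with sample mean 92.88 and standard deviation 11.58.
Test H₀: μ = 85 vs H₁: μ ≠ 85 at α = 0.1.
One-sample t-test:
H₀: μ = 85
H₁: μ ≠ 85
df = n - 1 = 49
t = (x̄ - μ₀) / (s/√n) = (92.88 - 85) / (11.58/√50) = 4.812
p-value < 0.0001

Since p-value < α = 0.1, we reject H₀.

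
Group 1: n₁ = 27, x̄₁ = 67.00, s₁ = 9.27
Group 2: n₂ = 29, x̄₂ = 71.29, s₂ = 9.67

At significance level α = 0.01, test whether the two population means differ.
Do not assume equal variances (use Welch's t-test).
Welch's two-sample t-test:
H₀: μ₁ = μ₂
H₁: μ₁ ≠ μ₂
s₁²/n₁ = 9.27²/27 = 3.1827,  s₂²/n₂ = 9.67²/29 = 3.2244
SE = √(s₁²/n₁ + s₂²/n₂) = √(3.1827 + 3.2244) = 2.5312
df (Welch-Satterthwaite) = (s₁²/n₁ + s₂²/n₂)² / [(s₁²/n₁)²/(n₁-1) + (s₂²/n₂)²/(n₂-1)] ≈ 53.95
t = (x̄₁ - x̄₂) / SE = (67.00 - 71.29) / 2.5312 = -4.29 / 2.5312 = -1.695
p-value = 0.0959

Since p-value > α = 0.01, we fail to reject H₀.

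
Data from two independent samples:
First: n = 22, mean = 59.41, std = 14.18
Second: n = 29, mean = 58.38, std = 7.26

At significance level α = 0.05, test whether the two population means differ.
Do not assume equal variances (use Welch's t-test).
Welch's two-sample t-test:
H₀: μ₁ = μ₂
H₁: μ₁ ≠ μ₂
s₁²/n₁ = 14.18²/22 = 9.1397,  s₂²/n₂ = 7.26²/29 = 1.8175
SE = √(s₁²/n₁ + s₂²/n₂) = √(9.1397 + 1.8175) = 3.3102
df (Welch-Satterthwaite) = (s₁²/n₁ + s₂²/n₂)² / [(s₁²/n₁)²/(n₁-1) + (s₂²/n₂)²/(n₂-1)] ≈ 29.31
t = (x̄₁ - x̄₂) / SE = (59.41 - 58.38) / 3.3102 = 1.03 / 3.3102 = 0.311
p-value = 0.7579

Since p-value > α = 0.05, we fail to reject H₀.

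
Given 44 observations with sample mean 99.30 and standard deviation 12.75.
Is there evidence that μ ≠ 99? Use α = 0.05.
One-sample t-test:
H₀: μ = 99
H₁: μ ≠ 99
df = n - 1 = 43
t = (x̄ - μ₀) / (s/√n) = (99.30 - 99) / (12.75/√44) = 0.156
p-value = 0.8767

Since p-value > α = 0.05, we fail to reject H₀.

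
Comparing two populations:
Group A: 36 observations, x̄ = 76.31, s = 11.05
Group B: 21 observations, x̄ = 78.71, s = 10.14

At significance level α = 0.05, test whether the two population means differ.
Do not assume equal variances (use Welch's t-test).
Welch's two-sample t-test:
H₀: μ₁ = μ₂
H₁: μ₁ ≠ μ₂
s₁²/n₁ = 11.05²/36 = 3.3917,  s₂²/n₂ = 10.14²/21 = 4.8962
SE = √(s₁²/n₁ + s₂²/n₂) = √(3.3917 + 4.8962) = 2.8789
df (Welch-Satterthwaite) = (s₁²/n₁ + s₂²/n₂)² / [(s₁²/n₁)²/(n₁-1) + (s₂²/n₂)²/(n₂-1)] ≈ 44.97
t = (x̄₁ - x̄₂) / SE = (76.31 - 78.71) / 2.8789 = -2.40 / 2.8789 = -0.834
p-value = 0.4089

Since p-value > α = 0.05, we fail to reject H₀.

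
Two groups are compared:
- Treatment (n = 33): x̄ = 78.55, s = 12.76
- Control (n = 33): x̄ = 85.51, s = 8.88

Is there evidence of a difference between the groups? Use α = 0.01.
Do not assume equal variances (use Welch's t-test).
Welch's two-sample t-test:
H₀: μ₁ = μ₂
H₁: μ₁ ≠ μ₂
s₁²/n₁ = 12.76²/33 = 4.9339,  s₂²/n₂ = 8.88²/33 = 2.3895
SE = √(s₁²/n₁ + s₂²/n₂) = √(4.9339 + 2.3895) = 2.7062
df (Welch-Satterthwaite) = (s₁²/n₁ + s₂²/n₂)² / [(s₁²/n₁)²/(n₁-1) + (s₂²/n₂)²/(n₂-1)] ≈ 57.11
t = (x̄₁ - x̄₂) / SE = (78.55 - 85.51) / 2.7062 = -6.96 / 2.7062 = -2.572
p-value = 0.0127

Since p-value > α = 0.01, we fail to reject H₀.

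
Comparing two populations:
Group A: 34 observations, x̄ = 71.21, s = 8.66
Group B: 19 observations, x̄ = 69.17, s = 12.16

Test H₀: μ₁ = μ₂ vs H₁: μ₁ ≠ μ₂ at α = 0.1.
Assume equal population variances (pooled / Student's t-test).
Student's two-sample t-test (equal variances):
H₀: μ₁ = μ₂
H₁: μ₁ ≠ μ₂
df = n₁ + n₂ - 2 = 51
Pooled variance s_p² = [(n₁-1)s₁² + (n₂-1)s₂²] / (n₁ + n₂ - 2) = [(33)(8.66²) + (18)(12.16²)] / 51 = 100.7144
SE = √(s_p²(1/n₁ + 1/n₂)) = √(100.7144 × (1/34 + 1/19)) = 2.8745
t = (x̄₁ - x̄₂) / SE = (71.21 - 69.17) / 2.8745 = 2.04 / 2.8745 = 0.710
p-value = 0.4811

Since p-value > α = 0.1, we fail to reject H₀.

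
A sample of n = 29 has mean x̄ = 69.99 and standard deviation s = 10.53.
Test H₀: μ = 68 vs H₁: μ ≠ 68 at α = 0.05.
One-sample t-test:
H₀: μ = 68
H₁: μ ≠ 68
df = n - 1 = 28
t = (x̄ - μ₀) / (s/√n) = (69.99 - 68) / (10.53/√29) = 1.018
p-value = 0.3175

Since p-value > α = 0.05, we fail to reject H₀.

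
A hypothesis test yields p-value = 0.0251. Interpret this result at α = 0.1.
Since p = 0.0251 < α = 0.1, reject H₀.
There is sufficient evidence to reject the null hypothesis; the result is statistically significant at the 0.1 level.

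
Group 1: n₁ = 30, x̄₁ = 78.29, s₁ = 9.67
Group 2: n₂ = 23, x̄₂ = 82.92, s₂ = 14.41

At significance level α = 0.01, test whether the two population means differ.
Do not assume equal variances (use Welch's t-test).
Welch's two-sample t-test:
H₀: μ₁ = μ₂
H₁: μ₁ ≠ μ₂
s₁²/n₁ = 9.67²/30 = 3.1170,  s₂²/n₂ = 14.41²/23 = 9.0282
SE = √(s₁²/n₁ + s₂²/n₂) = √(3.1170 + 9.0282) = 3.4850
df (Welch-Satterthwaite) = (s₁²/n₁ + s₂²/n₂)² / [(s₁²/n₁)²/(n₁-1) + (s₂²/n₂)²/(n₂-1)] ≈ 36.51
t = (x̄₁ - x̄₂) / SE = (78.29 - 82.92) / 3.4850 = -4.63 / 3.4850 = -1.329
p-value = 0.1922

Since p-value > α = 0.01, we fail to reject H₀.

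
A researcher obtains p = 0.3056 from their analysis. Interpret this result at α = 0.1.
Since p = 0.3056 > α = 0.1, fail to reject H₀.
There is insufficient evidence to reject the null hypothesis; the result is not statistically significant at the 0.1 level.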